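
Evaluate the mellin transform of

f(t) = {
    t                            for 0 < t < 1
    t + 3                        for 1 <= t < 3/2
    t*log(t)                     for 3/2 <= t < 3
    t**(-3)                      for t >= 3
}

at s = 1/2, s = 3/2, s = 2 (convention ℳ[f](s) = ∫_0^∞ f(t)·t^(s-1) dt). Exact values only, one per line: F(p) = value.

F(1/2) = -6 - 178*sqrt(3)/135 + log(2**(sqrt(6)/2)*3**(-sqrt(6)/2 + 2*sqrt(3))) + 23*sqrt(6)/6
F(3/2) = -922*sqrt(3)/675 - 2 + 213*sqrt(6)/100 + log(2**(9*sqrt(6)/20)*3**(-9*sqrt(6)/20 + 18*sqrt(3)/5))
F(2) = 17/24 + 9*log(2)/8 + 63*log(3)/8

linearity at 1, 3/2, 3 turns ℳ[f](s) into 4 summed integrals
segment [0, 1) carries t; integrate it
over [1, 3/2), the kernel integral of (t + 3) enters the sum
segment 3/2 to 3 holds t*log(t); add its integral
on [3, ∞) integrate f = t**(-3) against the kernel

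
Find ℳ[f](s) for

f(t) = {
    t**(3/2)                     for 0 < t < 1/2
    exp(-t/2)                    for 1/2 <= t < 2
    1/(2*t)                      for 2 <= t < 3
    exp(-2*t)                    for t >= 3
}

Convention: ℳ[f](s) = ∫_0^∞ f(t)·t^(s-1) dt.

f breaks at 1/2, 2, 3 into 4 integrals to sum
[0, 1/2) adds the kernel integral of t**(3/2)
for t in [1/2, 2): the term is ∫ exp(-t/2)·t^(s-1)
segment 2 to 3 holds 1/(2*t); add its integral
the [3, ∞) slice contributes ∫ exp(-2*t)·t^(s-1) dt

(12*24**s*(s - 1)*(2*s + 3)*uppergamma(s, 1/4) - 12*24**s*(s - 1)*(2*s + 3)*uppergamma(s, 1) - 3*24**s*(2*s + 3) + 2*36**s*(2*s + 3) + 12*6**s*(s - 1)*(2*s + 3)*uppergamma(s, 6) + 6*sqrt(2)*6**s*(s - 1))/(12*12**s*(s - 1)*(2*s + 3))
  Re(s) > -3/2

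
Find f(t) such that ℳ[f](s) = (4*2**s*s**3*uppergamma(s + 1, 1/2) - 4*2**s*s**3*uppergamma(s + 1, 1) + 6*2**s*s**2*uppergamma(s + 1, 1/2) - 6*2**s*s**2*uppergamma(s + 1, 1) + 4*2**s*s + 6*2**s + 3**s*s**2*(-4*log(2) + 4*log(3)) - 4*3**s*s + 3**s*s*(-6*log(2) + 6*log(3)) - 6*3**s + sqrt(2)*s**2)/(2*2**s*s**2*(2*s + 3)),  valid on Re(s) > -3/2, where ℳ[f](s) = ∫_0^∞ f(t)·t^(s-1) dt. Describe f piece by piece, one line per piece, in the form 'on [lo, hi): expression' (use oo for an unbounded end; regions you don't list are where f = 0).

reversing the shared t-power: sqrt(t) on [0, 1/2); exp(-t) on [1/2, 1); log(t)/t on [1, 3/2)
slice at 1/2, 1, transform all 3 pieces, and sum them
∫ t**(3/2)·t^(s-1) over [0, 1/2)
∫ t*exp(-t)·t^(s-1) over [1/2, 1)
segment 1 to 3/2 holds log(t); add its integral

on [0, 1/2): t**(3/2)
on [1/2, 1): t*exp(-t)
on [1, 3/2): log(t)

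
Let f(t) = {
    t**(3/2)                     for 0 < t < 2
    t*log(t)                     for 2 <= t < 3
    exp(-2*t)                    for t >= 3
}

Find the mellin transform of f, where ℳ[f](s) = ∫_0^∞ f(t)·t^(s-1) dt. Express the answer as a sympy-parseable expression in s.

cuts at 2, 3: linearity sums the 3 kernel integrals
for t in [0, 2): the term is ∫ t**(3/2)·t^(s-1)
the [2, 3) slice contributes ∫ t*log(t)·t^(s-1) dt
on [3, ∞): add ∫ exp(-2*t)·t^(s-1) dt

(-12**s*s*(2*s + 3)*log(4) - 12**s*(2*s + 3)*log(4) + 12**s*(4*s + 6) + 12**s*sqrt(2)*(4*s**2 + 8*s + 4) + 3*18**s*s*(2*s + 3)*log(3) + 18**s*(-6*s - 9) + 3*18**s*(2*s + 3)*log(3) + 3**s*(2*s + 3)*(s**2 + 2*s + 1)*uppergamma(s, 6))/(6**s*(2*s + 3)*(s**2 + 2*s + 1))
  Re(s) > -3/2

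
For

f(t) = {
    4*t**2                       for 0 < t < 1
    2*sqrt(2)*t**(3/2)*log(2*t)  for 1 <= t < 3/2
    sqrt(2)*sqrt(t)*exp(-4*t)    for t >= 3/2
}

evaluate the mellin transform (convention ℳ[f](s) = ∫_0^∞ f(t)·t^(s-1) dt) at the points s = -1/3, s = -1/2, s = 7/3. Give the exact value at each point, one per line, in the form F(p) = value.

F(-1/3) = -108*2**(1/3)*3**(1/6)/49 + 2**(1/6)*uppergamma(1/6, 6) + 72*sqrt(2)/49 + 12/5 + log(3**(18*2**(1/3)*3**(1/6)/7)/2**(12*sqrt(2)/7))
F(-1/2) = sqrt(2)*(-3 - 3*Ei(-6) + 4*sqrt(2) + log(19683/64))/3
F(7/3) = -243*2**(2/3)*3**(5/6)/1058 - 12*sqrt(2)*log(2)/23 + 2**(5/6)*uppergamma(17/6, 6)/64 + 72*sqrt(2)/529 + 12/13 + 81*2**(2/3)*3**(5/6)*log(3)/92

undo the common scale on t: t**2 on [0, 2); t**(3/2)*log(t) on [2, 3); sqrt(t)*exp(-2*t) on [3, ∞)
the shared t-power comes off first: t**(3/2) on [0, 2); t*log(t) on [2, 3); exp(-2*t) on [3, ∞)
integrate the 3 segments split at 1, 3/2, then add the results
on [0, 1): add ∫ 4*t**2·t^(s-1) dt
piece [1, 3/2): integrate 2*sqrt(2)*t**(3/2)*log(2*t) against the kernel
segment 3/2 to ∞ holds sqrt(2)*sqrt(t)*exp(-4*t); add its integral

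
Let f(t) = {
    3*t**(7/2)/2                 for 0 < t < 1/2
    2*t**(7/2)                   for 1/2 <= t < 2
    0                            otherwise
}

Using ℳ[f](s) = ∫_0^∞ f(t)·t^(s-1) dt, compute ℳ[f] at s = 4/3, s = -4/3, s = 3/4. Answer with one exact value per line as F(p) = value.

F(4/3) = 3*2**(1/6)*(-1 + 2048*2**(2/3))/928
F(-4/3) = 3*2**(1/6)*(128 - 2**(2/3))/104
F(3/4) = 2**(1/4)*(2048 - sqrt(2))/272

f breaks at 1/2 into 2 integrals to sum
on [0, 1/2): add ∫ 3*t**(7/2)/2·t^(s-1) dt
[1/2, 2) adds the kernel integral of 2*t**(7/2)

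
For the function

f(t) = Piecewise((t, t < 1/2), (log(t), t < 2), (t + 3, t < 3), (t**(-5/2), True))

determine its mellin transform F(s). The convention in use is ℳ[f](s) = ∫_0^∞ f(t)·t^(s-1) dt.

split f at 1/2, 2, 3: ℳ[f](s) collects 4 kernel integrals
on [0, 1/2): add ∫ t·t^(s-1) dt
∫ log(t)·t^(s-1) over [1/2, 2)
segment [2, 3) carries (t + 3); integrate it
∫ over [3, ∞) of t**(-5/2)·t^(s-1) joins the sum

(-270*2**(2*s)*s**2*(2*s - 5) + 54*2**(2*s)*s*(s + 1)*(2*s - 5)*log(2) - 162*2**(2*s)*s*(2*s - 5) - 54*2**(2*s)*(s + 1)*(2*s - 5) - 4*sqrt(3)*6**s*s**2*(s + 1) + 324*6**s*s**2*(2*s - 5) + 162*6**s*s*(2*s - 5) + 27*s**2*(2*s - 5) + 54*s*(s + 1)*(2*s - 5)*log(2) + (2*s - 5)*(54*s + 54))/(54*2**s*s**2*(s + 1)*(2*s - 5))
  -1 < Re(s) < 5/2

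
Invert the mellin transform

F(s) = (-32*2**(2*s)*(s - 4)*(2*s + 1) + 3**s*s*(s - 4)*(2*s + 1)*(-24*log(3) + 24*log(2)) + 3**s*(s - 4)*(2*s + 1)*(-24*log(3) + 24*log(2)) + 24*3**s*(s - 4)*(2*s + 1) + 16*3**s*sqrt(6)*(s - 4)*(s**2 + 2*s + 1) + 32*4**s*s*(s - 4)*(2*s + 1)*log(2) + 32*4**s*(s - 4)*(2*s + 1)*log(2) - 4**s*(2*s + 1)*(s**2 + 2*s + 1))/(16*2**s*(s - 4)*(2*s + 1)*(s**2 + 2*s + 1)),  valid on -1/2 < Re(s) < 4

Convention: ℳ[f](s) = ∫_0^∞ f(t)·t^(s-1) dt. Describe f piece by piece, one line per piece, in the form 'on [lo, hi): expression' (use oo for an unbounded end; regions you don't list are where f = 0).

on [0, 3/2): sqrt(t)
on [3/2, 2): t*log(t)
on [2, oo): t**(-4)

cuts at 3/2, 2: linearity sums the 3 kernel integrals
on [0, 3/2) integrate f = sqrt(t) against the kernel
on [3/2, 2): add ∫ t*log(t)·t^(s-1) dt
on [2, ∞): add ∫ t**(-4)·t^(s-1) dt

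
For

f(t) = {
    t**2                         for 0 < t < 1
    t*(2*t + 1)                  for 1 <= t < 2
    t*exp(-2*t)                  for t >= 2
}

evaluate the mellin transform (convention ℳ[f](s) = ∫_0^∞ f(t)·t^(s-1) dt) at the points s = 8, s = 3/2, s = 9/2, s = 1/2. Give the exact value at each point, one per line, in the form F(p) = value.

F(8) = 16831*exp(-4)/4 + 23533/90
F(3/2) = (sqrt(2)*(105*sqrt(pi)*exp(4)*erfc(2) + 1540)/1120 + (-768 + 6912*sqrt(2))*exp(4)/1120)*exp(-4)
F(9/2) = (sqrt(2)*(135135*sqrt(pi)*exp(4)*erfc(2) + 9266972)/292864 + (-98304 + 7471104*sqrt(2))*exp(4)/292864)*exp(-4)
F(1/2) = -16/15 + sqrt(2)*sqrt(pi)*erfc(2)/8 + sqrt(2)*exp(-4)/2 + 68*sqrt(2)/15

remove the shared t-power first: t on [0, 1); 2*t + 1 on [1, 2); exp(-2*t) on [2, ∞)
summing 3 kernel integrals split by 1, 2 yields ℳ[f](s)
∫ t**2·t^(s-1) over [0, 1)
∫ over [1, 2) of t*(2*t + 1)·t^(s-1) joins the sum
on [2, ∞): add ∫ t*exp(-2*t)·t^(s-1) dt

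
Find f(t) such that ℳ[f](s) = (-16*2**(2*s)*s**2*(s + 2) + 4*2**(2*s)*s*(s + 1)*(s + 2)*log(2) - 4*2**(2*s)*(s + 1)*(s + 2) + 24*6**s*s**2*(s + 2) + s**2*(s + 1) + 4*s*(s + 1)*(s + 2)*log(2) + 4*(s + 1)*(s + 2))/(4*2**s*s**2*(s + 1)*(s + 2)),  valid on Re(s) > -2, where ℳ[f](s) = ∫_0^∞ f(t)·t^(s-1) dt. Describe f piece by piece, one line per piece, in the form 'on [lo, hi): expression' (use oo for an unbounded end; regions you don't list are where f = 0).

f breaks at 1/2, 2 into 3 integrals to sum
over [0, 1/2), the kernel integral of t**2 enters the sum
segment [1/2, 2) carries log(t); integrate it
∫ over [2, 3) of 2*t·t^(s-1) joins the sum

on [0, 1/2): t**2
on [1/2, 2): log(t)
on [2, 3): 2*t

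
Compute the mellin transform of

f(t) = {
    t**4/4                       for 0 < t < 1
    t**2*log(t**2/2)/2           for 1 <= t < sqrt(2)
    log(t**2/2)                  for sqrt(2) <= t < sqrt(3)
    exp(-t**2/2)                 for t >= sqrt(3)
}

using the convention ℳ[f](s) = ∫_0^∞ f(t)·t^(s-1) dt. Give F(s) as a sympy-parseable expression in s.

undo the power substitution: t**2/4 on [0, 1); t*log(t/2)/2 on [1, 2); log(t/2) on [2, 3); …
strip the common scale on t: t**2 on [0, 1/2); t*log(t) on [1/2, 1); log(t) on [1, 3/2); …
along the cuts 1, sqrt(2), sqrt(3), ℳ[f](s) splits into 4 integrals
[0, 1) adds the kernel integral of t**4/4
[1, sqrt(2)) adds the kernel integral of t**2*log(t**2/2)/2
[sqrt(2), sqrt(3)) adds the kernel integral of log(t**2/2)
segment sqrt(3) to ∞ holds exp(-t**2/2); add its integral

(2*2**(s/2)*s**2*(s + 4)*(s**2 + 4*s + 4)*uppergamma(s/2, 3/2) - 8*2**(s/2)*s**2*(s + 4) + 8*2**(s/2)*(s + 4)*(s**2 + 4*s + 4) + 3**(s/2)*s*(s + 4)*(-4*log(2) + 4*log(3))*(s**2 + 4*s + 4) - 8*3**(s/2)*(s + 4)*(s**2 + 4*s + 4) + s**3*(s + 4)*log(4) + 4*s**2*(s + 4)*log(2) + 4*s**2*(s + 4) + s**2*(s**2 + 4*s + 4))/(4*s**2*(s + 4)*(s**2 + 4*s + 4))
  Re(s) > -4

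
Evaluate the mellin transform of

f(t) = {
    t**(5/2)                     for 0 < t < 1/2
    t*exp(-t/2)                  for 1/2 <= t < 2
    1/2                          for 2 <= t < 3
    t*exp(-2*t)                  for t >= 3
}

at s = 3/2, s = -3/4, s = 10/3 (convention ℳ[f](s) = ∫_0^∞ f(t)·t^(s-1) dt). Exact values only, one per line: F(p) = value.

F(3/2) = -10*sqrt(2)*exp(-1) - 3*sqrt(2)*sqrt(pi)*erfc(1) - 2*sqrt(2)/3 + 3*sqrt(2)*sqrt(pi)*erfc(sqrt(6))/32 + 15*sqrt(3)*exp(-6)/8 + 1/64 + sqrt(3) + 3*sqrt(2)*sqrt(pi)*erfc(1/2) + 7*sqrt(2)*exp(-1/4)/2
F(-3/4) = -2**(1/4)*uppergamma(1/4, 1) - 2*3**(1/4)/9 + 2**(3/4)*uppergamma(1/4, 6)/2 + 10*2**(1/4)/21 + 2**(1/4)*uppergamma(1/4, 1/4)
F(10/3) = -16*2**(1/3)*uppergamma(13/3, 1) - 6*2**(1/3)/5 + 3*2**(1/6)/1120 + 2**(2/3)*uppergamma(13/3, 6)/32 + 81*3**(1/3)/20 + 16*2**(1/3)*uppergamma(13/3, 1/4)

strip the shared t-power: t**(3/2) on [0, 1/2); exp(-t/2) on [1/2, 2); 1/(2*t) on [2, 3); …
split f at 1/2, 2, 3: ℳ[f](s) collects 4 kernel integrals
between 0 and 1/2 the integrand is t**(5/2)·t^(s-1)
between 1/2 and 2 the integrand is t*exp(-t/2)·t^(s-1)
for t in [2, 3): the term is ∫ 1/2·t^(s-1)
piece [3, ∞): integrate t*exp(-2*t) against the kernel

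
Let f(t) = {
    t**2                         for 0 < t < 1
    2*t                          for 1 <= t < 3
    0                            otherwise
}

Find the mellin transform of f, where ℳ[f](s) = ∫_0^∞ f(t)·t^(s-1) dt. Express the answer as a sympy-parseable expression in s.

remove the shared t-power first: t**(3/2) on [0, 1); 2*sqrt(t) on [1, 3)
linearity at 1 turns ℳ[f](s) into 2 summed integrals
on [0, 1): add ∫ t**2·t^(s-1) dt
piece [1, 3): integrate 2*t against the kernel

(6*3**s*(s + 2) - s - 3)/((s + 1)*(s + 2))
  Re(s) > -2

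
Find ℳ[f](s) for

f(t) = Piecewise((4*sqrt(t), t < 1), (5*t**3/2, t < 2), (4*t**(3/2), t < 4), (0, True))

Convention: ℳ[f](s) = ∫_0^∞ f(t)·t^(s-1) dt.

f breaks at 1, 2 into 3 integrals to sum
∫ over [0, 1) of 4*sqrt(t)·t^(s-1) joins the sum
piece [1, 2): integrate 5*t**3/2 against the kernel
segment [2, 4) carries 4*t**(3/2); integrate it

(5*2**(s + 3)*(2*s + 1)*(2*s + 3) - 2**(s + 11/2)*(s + 3)*(2*s + 1) + 2**(2*s + 7)*(s + 3)*(2*s + 1) + 16*(s + 3)*(2*s + 3) - 5*(2*s + 1)*(2*s + 3))/(2*(s + 3)*(2*s + 1)*(2*s + 3))
  Re(s) > -1/2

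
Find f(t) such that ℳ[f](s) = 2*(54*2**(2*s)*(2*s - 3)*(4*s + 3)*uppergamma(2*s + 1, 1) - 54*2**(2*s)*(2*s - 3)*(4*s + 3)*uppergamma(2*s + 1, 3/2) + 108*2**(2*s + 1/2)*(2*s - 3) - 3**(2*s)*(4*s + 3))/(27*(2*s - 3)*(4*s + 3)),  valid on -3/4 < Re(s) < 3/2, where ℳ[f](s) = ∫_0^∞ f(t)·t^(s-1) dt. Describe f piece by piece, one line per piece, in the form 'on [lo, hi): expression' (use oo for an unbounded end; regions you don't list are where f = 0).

on [0, 4): t**(3/4)
on [4, 9): sqrt(t)*exp(-sqrt(t)/2)
on [9, oo): t**(-3/2)

invert the power substitution to get t**(3/2) on [0, 2); t*exp(-t/2) on [2, 3); t**(-3) on [3, ∞)
undo the shared t-power: sqrt(t) on [0, 2); exp(-t/2) on [2, 3); t**(-4) on [3, ∞)
integrate the 3 segments split at 4, 9, then add the results
segment 0 to 4 holds t**(3/4); add its integral
[4, 9) adds the kernel integral of sqrt(t)*exp(-sqrt(t)/2)
between 9 and ∞ the integrand is t**(-3/2)·t^(s-1)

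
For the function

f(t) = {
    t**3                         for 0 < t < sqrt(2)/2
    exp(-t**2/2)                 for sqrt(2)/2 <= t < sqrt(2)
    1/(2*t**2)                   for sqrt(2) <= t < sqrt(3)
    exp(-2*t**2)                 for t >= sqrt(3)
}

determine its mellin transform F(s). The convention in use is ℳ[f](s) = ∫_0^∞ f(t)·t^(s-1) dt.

(sqrt(3)/6)**s*(-6*2**s*6**(s/2)*(s - 2)*(s + 3)*uppergamma(s/2, 1) + 6*6**(s/2)*(s - 2)*(s + 3)*uppergamma(s/2, 6) + 3*sqrt(2)*6**(s/2)*(s - 2) + 2*6**s*(s + 3) + 6*(2*sqrt(6))**s*(s - 2)*(s + 3)*uppergamma(s/2, 1/4) - 3*(2*sqrt(6))**s*(s + 3))/(12*(s - 2)*(s + 3))
  Re(s) > -3

reversing the shared t-power: t on [0, sqrt(2)/2); exp(-t**2/2)/t**2 on [sqrt(2)/2, sqrt(2)); 1/(2*t**4) on [sqrt(2), sqrt(3)); …
undo the power substitution: sqrt(t) on [0, 1/2); exp(-t/2)/t on [1/2, 2); 1/(2*t**2) on [2, 3); …
peel off the shared t-power: t**(3/2) on [0, 1/2); exp(-t/2) on [1/2, 2); 1/(2*t) on [2, 3); …
breakpoints sqrt(2)/2, sqrt(2), sqrt(3): one integral from each of the 4 segments
on [0, sqrt(2)/2) integrate f = t**3 against the kernel
segment sqrt(2)/2 to sqrt(2) holds exp(-t**2/2); add its integral
[sqrt(2), sqrt(3)) adds the kernel integral of 1/(2*t**2)
[sqrt(3), ∞) adds the kernel integral of exp(-2*t**2)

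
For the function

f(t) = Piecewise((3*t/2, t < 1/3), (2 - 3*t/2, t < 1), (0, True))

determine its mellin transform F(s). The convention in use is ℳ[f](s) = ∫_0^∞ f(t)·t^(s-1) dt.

strip the common scale on t: t on [0, 1/2); 2 - t on [1/2, 3/2)
summing 2 kernel integrals split by 1/3 yields ℳ[f](s)
between 0 and 1/3 the integrand is 3*t/2·t^(s-1)
[1/3, 1) adds the kernel integral of (2 - 3*t/2)

(3**s*s/2 + 2*3**s - s - 2)/(3**s*s*(s + 1))
  Re(s) > -1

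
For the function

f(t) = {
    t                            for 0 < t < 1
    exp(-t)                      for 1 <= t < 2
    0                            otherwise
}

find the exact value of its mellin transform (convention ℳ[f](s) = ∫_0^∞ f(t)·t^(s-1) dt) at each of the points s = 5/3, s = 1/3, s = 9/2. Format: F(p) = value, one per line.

breakpoints 1: one integral from each of the 2 segments
between 0 and 1 the integrand is t·t^(s-1)
the [1, 2) slice contributes ∫ exp(-t)·t^(s-1) dt

F(5/3) = -uppergamma(5/3, 2) + 3/8 + uppergamma(5/3, 1)
F(1/3) = -uppergamma(1/3, 2) + uppergamma(1/3, 1) + 3/4
F(9/2) = (-9262*sqrt(2) + (-1155*sqrt(pi)*erfc(sqrt(2)) + 32 + 1155*sqrt(pi)*erfc(1))*exp(2) + 4642*E)*exp(-2)/176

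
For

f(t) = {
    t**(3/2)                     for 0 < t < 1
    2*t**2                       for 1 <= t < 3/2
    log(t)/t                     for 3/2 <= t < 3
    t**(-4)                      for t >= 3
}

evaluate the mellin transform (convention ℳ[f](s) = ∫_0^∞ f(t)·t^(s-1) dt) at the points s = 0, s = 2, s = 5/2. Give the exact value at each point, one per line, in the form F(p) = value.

split f at 1, 3/2, 3: ℳ[f](s) collects 4 kernel integrals
between 0 and 1 the integrand is t**(3/2)·t^(s-1)
over [1, 3/2), the kernel integral of 2*t**2 enters the sum
∫ over [3/2, 3) of log(t)/t·t^(s-1) joins the sum
[3, ∞) adds the kernel integral of t**(-4)

F(0) = log(6**(1/3)/2) + 365/162
F(2) = 1759/2016 + 3*log(2)/2 + 3*log(3)/2
F(5/2) = -34*sqrt(3)/27 - 7/36 + log(2**(sqrt(6)/2)*3**(-sqrt(6)/2 + 2*sqrt(3))) + 35*sqrt(6)/24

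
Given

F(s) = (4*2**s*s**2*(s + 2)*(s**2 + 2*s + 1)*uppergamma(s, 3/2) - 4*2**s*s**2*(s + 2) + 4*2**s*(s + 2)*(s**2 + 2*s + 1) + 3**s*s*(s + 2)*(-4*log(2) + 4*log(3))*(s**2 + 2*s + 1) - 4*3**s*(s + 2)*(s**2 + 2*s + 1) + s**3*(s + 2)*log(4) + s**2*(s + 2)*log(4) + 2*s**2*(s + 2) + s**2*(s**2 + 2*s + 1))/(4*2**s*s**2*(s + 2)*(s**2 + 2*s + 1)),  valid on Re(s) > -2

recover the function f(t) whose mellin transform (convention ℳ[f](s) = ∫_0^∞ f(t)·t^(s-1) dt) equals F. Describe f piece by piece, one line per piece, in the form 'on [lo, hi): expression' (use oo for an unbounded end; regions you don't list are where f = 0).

on [0, 1/2): t**2
on [1/2, 1): t*log(t)
on [1, 3/2): log(t)
on [3/2, oo): exp(-t)

decompose at 1/2, 1, 3/2; ℳ[f](s) sums the 4 pieces' integrals
the [0, 1/2) slice contributes ∫ t**2·t^(s-1) dt
between 1/2 and 1 the integrand is t*log(t)·t^(s-1)
segment [1, 3/2) carries log(t); integrate it
∫ exp(-t)·t^(s-1) over [3/2, ∞)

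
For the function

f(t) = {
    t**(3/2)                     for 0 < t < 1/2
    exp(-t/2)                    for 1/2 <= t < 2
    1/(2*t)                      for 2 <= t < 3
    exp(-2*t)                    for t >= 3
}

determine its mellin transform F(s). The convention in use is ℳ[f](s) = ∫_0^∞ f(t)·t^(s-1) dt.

(12*24**s*(s - 1)*(2*s + 3)*uppergamma(s, 1/4) - 12*24**s*(s - 1)*(2*s + 3)*uppergamma(s, 1) - 3*24**s*(2*s + 3) + 2*36**s*(2*s + 3) + 12*6**s*(s - 1)*(2*s + 3)*uppergamma(s, 6) + 6*sqrt(2)*6**s*(s - 1))/(12*12**s*(s - 1)*(2*s + 3))
  Re(s) > -3/2

summing 4 kernel integrals split by 1/2, 2, 3 yields ℳ[f](s)
the [0, 1/2) slice contributes ∫ t**(3/2)·t^(s-1) dt
∫ over [1/2, 2) of exp(-t/2)·t^(s-1) joins the sum
[2, 3) adds the kernel integral of 1/(2*t)
on [3, ∞) integrate f = exp(-2*t) against the kernel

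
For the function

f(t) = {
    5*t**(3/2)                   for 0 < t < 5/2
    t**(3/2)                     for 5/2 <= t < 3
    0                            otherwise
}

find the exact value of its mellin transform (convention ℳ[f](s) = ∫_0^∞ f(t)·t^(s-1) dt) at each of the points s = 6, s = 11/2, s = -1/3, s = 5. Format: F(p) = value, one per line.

F(6) = 1458*sqrt(3)/5 + 15625*sqrt(10)/96
F(11/2) = 148109/224
F(-1/3) = 18*3**(1/6)/7 + 30*2**(5/6)*5**(1/6)/7
F(5) = 1458*sqrt(3)/13 + 15625*sqrt(10)/208

summing 2 kernel integrals split by 5/2 yields ℳ[f](s)
the [0, 5/2) slice contributes ∫ 5*t**(3/2)·t^(s-1) dt
over [5/2, 3), the kernel integral of t**(3/2) enters the sum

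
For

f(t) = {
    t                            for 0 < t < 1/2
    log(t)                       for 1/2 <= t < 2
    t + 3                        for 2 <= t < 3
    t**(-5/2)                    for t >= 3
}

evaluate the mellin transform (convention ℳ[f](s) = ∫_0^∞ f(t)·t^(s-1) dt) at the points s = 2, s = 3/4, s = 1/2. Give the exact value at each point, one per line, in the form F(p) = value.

breakpoints 1/2, 2, 3: one integral from each of the 4 segments
segment 0 to 1/2 holds t; add its integral
segment [1/2, 2) carries log(t); integrate it
between 2 and 3 the integrand is (t + 3)·t^(s-1)
segment 3 to ∞ holds t**(-5/2); add its integral

F(2) = 2*sqrt(3)/3 + 17*log(2)/8 + 207/16
F(3/4) = 2**(1/4)*(-436*sqrt(2) + 2*2**(3/4)*3**(1/4) + 65 + log(2**(42 + 84*sqrt(2))) + 180*6**(3/4))/63
F(1/2) = sqrt(2)*(-330 + sqrt(2) + 108*log(2) + 144*sqrt(6))/36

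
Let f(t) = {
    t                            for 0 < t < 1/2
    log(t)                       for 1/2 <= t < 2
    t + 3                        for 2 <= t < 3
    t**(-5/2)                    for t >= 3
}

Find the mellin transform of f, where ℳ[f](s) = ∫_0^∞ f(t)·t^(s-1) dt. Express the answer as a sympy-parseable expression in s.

(-270*2**(2*s)*s**2*(2*s - 5) + 54*2**(2*s)*s*(s + 1)*(2*s - 5)*log(2) - 162*2**(2*s)*s*(2*s - 5) - 54*2**(2*s)*(s + 1)*(2*s - 5) - 4*sqrt(3)*6**s*s**2*(s + 1) + 324*6**s*s**2*(2*s - 5) + 162*6**s*s*(2*s - 5) + 27*s**2*(2*s - 5) + 54*s*(s + 1)*(2*s - 5)*log(2) + (2*s - 5)*(54*s + 54))/(54*2**s*s**2*(s + 1)*(2*s - 5))
  -1 < Re(s) < 5/2

decompose at 1/2, 2, 3; ℳ[f](s) sums the 4 pieces' integrals
segment [0, 1/2) carries t; integrate it
segment 1/2 to 2 holds log(t); add its integral
segment 2 to 3 holds (t + 3); add its integral
between 3 and ∞ the integrand is t**(-5/2)·t^(s-1)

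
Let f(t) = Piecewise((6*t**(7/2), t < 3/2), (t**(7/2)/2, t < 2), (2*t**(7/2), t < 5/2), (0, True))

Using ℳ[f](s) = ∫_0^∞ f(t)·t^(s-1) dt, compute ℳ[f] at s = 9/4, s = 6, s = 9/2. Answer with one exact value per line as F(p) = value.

decompose at 3/2, 2; ℳ[f](s) sums the 3 pieces' integrals
for t in [0, 3/2): the term is ∫ 6*t**(7/2)·t^(s-1)
[3/2, 2) adds the kernel integral of t**(7/2)/2
on [2, 5/2) integrate f = 2*t**(7/2) against the kernel

F(9/4) = 2**(1/4)*(-6144*sqrt(2) + 2673*3**(3/4) + 12500*5**(3/4))/736
F(6) = -1536*sqrt(2)/19 + 216513*sqrt(6)/19456 + 1953125*sqrt(10)/4864
F(9/2) = 1438063/4096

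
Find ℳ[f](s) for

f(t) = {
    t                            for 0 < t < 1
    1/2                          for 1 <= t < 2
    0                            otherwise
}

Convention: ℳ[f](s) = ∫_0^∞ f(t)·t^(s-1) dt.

(2**s*(s + 1) + s - 1)/(2*s*(s + 1))
  Re(s) > -1

f breaks at 1 into 2 integrals to sum
segment 0 to 1 holds t; add its integral
on [1, 2) integrate f = 1/2 against the kernel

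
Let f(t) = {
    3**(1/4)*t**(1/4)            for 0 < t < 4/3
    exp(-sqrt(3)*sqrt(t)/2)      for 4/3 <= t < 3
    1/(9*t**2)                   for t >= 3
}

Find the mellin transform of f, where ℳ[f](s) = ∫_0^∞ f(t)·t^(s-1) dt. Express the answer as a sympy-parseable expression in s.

(162*2**(2*s)*(s - 2)*(4*s + 1)*uppergamma(2*s, 1) - 162*2**(2*s)*(s - 2)*(4*s + 1)*uppergamma(2*s, 3/2) + 324*2**(2*s + 1/2)*(s - 2) - 9**s*(4*s + 1))/(81*3**s*(s - 2)*(4*s + 1))
  -1/4 < Re(s) < 2

back out the common scale on t: t**(1/4) on [0, 4); exp(-sqrt(t)/2) on [4, 9); t**(-2) on [9, ∞)
invert the power substitution to get sqrt(t) on [0, 2); exp(-t/2) on [2, 3); t**(-4) on [3, ∞)
slice at 4/3, 3, transform all 3 pieces, and sum them
between 0 and 4/3 the integrand is 3**(1/4)*t**(1/4)·t^(s-1)
the [4/3, 3) slice contributes ∫ exp(-sqrt(3)*sqrt(t)/2)·t^(s-1) dt
on [3, ∞) integrate f = 1/(9*t**2) against the kernel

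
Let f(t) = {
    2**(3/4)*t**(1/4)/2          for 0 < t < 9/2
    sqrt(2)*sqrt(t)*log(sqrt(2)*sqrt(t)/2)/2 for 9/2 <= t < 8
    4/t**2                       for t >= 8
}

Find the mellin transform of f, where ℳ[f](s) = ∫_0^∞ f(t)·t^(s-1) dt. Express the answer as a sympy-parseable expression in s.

undo the common scale on t: t**(1/4) on [0, 9/4); sqrt(t)*log(sqrt(t)) on [9/4, 4); t**(-2) on [4, ∞)
remove the power substitution first: sqrt(t) on [0, 3/2); t*log(t) on [3/2, 2); t**(-4) on [2, ∞)
breakpoints 9/2, 8: one integral from each of the 3 segments
between 0 and 9/2 the integrand is 2**(3/4)*t**(1/4)/2·t^(s-1)
the [9/2, 8) slice contributes ∫ sqrt(2)*sqrt(t)*log(sqrt(2)*sqrt(t)/2)/2·t^(s-1) dt
segment 8 to ∞ holds 4/t**2; add its integral

(64*2**(4*s)*s*(2*s - 4)*(4*s + 1)*log(2) - 32*2**(4*s)*(2*s - 4)*(4*s + 1) + 32*2**(4*s)*(2*s - 4)*(4*s + 1)*log(2) - 2**(4*s)*(4*s + 1)*(4*s**2 + 4*s + 1) - 48*3**(2*s)*s*(2*s - 4)*(4*s + 1)*log(3) + 48*3**(2*s)*s*(2*s - 4)*(4*s + 1)*log(2) - 24*3**(2*s)*(2*s - 4)*(4*s + 1)*log(3) + 24*3**(2*s)*(2*s - 4)*(4*s + 1)*log(2) + 24*3**(2*s)*(2*s - 4)*(4*s + 1) + 16*3**(2*s)*sqrt(6)*(2*s - 4)*(4*s**2 + 4*s + 1))/(8*2**s*(2*s - 4)*(4*s + 1)*(4*s**2 + 4*s + 1))
  -1/4 < Re(s) < 2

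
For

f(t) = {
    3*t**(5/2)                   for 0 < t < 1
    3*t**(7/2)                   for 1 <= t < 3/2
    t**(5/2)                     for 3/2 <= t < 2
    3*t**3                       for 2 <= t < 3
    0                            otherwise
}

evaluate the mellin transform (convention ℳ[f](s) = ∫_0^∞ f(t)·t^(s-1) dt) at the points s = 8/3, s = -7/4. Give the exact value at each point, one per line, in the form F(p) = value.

F(8/3) = -288*2**(2/3)/17 + 108/1147 + 149445*2**(5/6)*3**(1/6)/73408 + 192*2**(1/6)/31 + 2187*3**(2/3)/17
F(-7/4) = -24*2**(1/4)/5 + 13*2**(1/4)*3**(3/4)/21 + 4*2**(3/4)/3 + 16/7 + 36*3**(1/4)/5

breakpoints 1, 3/2, 2: one integral from each of the 4 segments
∫ over [0, 1) of 3*t**(5/2)·t^(s-1) joins the sum
between 1 and 3/2 the integrand is 3*t**(7/2)·t^(s-1)
for t in [3/2, 2): the term is ∫ t**(5/2)·t^(s-1)
between 2 and 3 the integrand is 3*t**3·t^(s-1)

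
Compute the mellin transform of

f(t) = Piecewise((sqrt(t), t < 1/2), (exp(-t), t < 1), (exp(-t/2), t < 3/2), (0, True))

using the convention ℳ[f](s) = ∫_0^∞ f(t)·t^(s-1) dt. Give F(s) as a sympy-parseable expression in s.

linearity at 1/2, 1 turns ℳ[f](s) into 3 summed integrals
the [0, 1/2) slice contributes ∫ sqrt(t)·t^(s-1) dt
∫ over [1/2, 1) of exp(-t)·t^(s-1) joins the sum
segment [1, 3/2) carries exp(-t/2); integrate it

(2**s*(2*s + 1)*uppergamma(s, 1/2) - 2**s*(2*s + 1)*uppergamma(s, 1) + 4**s*(2*s + 1)*uppergamma(s, 1/2) - 4**s*(2*s + 1)*uppergamma(s, 3/4) + sqrt(2))/(2**s*(2*s + 1))
  Re(s) > -1/2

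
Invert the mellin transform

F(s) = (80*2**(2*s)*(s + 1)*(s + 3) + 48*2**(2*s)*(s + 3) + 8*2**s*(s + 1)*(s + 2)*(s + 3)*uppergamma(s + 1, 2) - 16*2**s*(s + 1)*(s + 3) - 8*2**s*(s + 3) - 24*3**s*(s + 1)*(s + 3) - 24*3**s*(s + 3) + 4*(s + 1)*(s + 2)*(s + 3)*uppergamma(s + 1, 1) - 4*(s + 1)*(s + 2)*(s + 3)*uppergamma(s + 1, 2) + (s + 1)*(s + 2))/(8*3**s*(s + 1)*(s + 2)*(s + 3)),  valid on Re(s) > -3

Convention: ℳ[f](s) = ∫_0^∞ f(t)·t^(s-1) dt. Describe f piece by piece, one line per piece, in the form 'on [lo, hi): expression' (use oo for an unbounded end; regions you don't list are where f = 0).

strip the common scale on t: t**3 on [0, 1/2); t*exp(-2*t) on [1/2, 1); t*(t + 1) on [1, 3/2); …
the shared t-power comes off first: t**2 on [0, 1/2); exp(-2*t) on [1/2, 1); t + 1 on [1, 3/2); …
summing 5 kernel integrals split by 1/3, 2/3, 1, 4/3 yields ℳ[f](s)
segment 0 to 1/3 holds 27*t**3/8; add its integral
[1/3, 2/3) adds the kernel integral of 3*t*exp(-3*t)/2
segment [2/3, 1) carries 3*t*(3*t/2 + 1)/2; integrate it
the [1, 4/3) slice contributes ∫ 3*t*(3*t/2 + 3)/2·t^(s-1) dt
on [4/3, ∞) integrate f = 3*t*exp(-3*t/2)/2 against the kernel

on [0, 1/3): 27*t**3/8
on [1/3, 2/3): 3*t*exp(-3*t)/2
on [2/3, 1): 3*t*(3*t/2 + 1)/2
on [1, 4/3): 3*t*(3*t/2 + 3)/2
on [4/3, oo): 3*t*exp(-3*t/2)/2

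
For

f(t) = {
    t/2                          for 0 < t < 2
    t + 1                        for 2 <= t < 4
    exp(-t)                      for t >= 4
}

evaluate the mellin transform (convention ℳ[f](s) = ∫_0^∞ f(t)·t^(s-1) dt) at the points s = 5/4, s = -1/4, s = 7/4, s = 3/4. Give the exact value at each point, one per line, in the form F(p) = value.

reversing the common scale on t: t on [0, 1); 2*t + 1 on [1, 2); exp(-2*t) on [2, ∞)
the 3 pieces separated at 2, 4 each add one integral
on [0, 2): add ∫ t/2·t^(s-1) dt
∫ over [2, 4) of (t + 1)·t^(s-1) joins the sum
the [4, ∞) slice contributes ∫ exp(-t)·t^(s-1) dt

F(5/4) = -112*2**(1/4)/45 + uppergamma(5/4, 4) + 464*sqrt(2)/45
F(-1/4) = uppergamma(-1/4, 4) + 2*sqrt(2)/3 + 4*2**(3/4)/3
F(7/4) = -144*2**(3/4)/77 + uppergamma(7/4, 4) + 1248*sqrt(2)/77
F(3/4) = -40*2**(3/4)/21 + uppergamma(3/4, 4) + 152*sqrt(2)/21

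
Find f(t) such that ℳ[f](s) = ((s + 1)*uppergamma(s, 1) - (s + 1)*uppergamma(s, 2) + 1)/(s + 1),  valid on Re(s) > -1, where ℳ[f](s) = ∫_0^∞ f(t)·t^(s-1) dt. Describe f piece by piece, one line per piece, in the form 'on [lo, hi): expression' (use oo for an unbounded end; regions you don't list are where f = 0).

breakpoints 1: one integral from each of the 2 segments
piece [0, 1): integrate t against the kernel
segment [1, 2) carries exp(-t); integrate it

on [0, 1): t
on [1, 2): exp(-t)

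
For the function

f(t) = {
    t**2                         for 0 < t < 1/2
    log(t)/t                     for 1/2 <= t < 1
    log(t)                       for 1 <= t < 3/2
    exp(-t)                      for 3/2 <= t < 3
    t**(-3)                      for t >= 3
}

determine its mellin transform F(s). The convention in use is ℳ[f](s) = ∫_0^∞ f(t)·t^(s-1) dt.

(108*2**s*s**2*(s - 3)*(s + 2)*(s**2 - 2*s + 1)*uppergamma(s, 3/2) - 108*2**s*s**2*(s - 3)*(s + 2)*(s**2 - 2*s + 1)*uppergamma(s, 3) - 108*2**s*s**2*(s - 3)*(s + 2) + 108*2**s*(s - 3)*(s + 2)*(s**2 - 2*s + 1) - 108*3**s*s*(s - 3)*(s + 2)*(s**2 - 2*s + 1)*log(2) + 108*3**s*s*(s - 3)*(s + 2)*(s**2 - 2*s + 1)*log(3) - 108*3**s*(s - 3)*(s + 2)*(s**2 - 2*s + 1) - 4*6**s*s**2*(s + 2)*(s**2 - 2*s + 1) + 216*s**3*(s - 3)*(s + 2)*log(2) - 216*s**2*(s - 3)*(s + 2)*log(2) + 216*s**2*(s - 3)*(s + 2) + 27*s**2*(s - 3)*(s**2 - 2*s + 1))/(108*2**s*s**2*(s - 3)*(s + 2)*(s**2 - 2*s + 1))
  -2 < Re(s) < 3

summing 5 kernel integrals split by 1/2, 1, 3/2, 3 yields ℳ[f](s)
for t in [0, 1/2): the term is ∫ t**2·t^(s-1)
[1/2, 1) adds the kernel integral of log(t)/t
segment [1, 3/2) carries log(t); integrate it
the [3/2, 3) slice contributes ∫ exp(-t)·t^(s-1) dt
[3, ∞) adds the kernel integral of t**(-3)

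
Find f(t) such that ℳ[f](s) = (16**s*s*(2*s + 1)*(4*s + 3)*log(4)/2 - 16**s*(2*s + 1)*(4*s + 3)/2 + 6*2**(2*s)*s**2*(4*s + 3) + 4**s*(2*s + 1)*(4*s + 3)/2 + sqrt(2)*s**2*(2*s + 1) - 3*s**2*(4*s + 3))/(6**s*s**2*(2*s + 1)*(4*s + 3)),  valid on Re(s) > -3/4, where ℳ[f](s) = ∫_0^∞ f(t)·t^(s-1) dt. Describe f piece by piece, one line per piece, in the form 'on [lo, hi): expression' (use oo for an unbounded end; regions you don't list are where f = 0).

on [0, 1/6): 2**(1/4)*3**(3/4)*t**(3/4)/2
on [1/6, 2/3): 3*sqrt(6)*sqrt(t)/2
on [2/3, 8/3): log(sqrt(6)*sqrt(t)/2)

remove the common scale on t first: t**(3/4) on [0, 1/4); 3*sqrt(t) on [1/4, 1); log(sqrt(t)) on [1, 4)
reversing the power substitution: t**(3/2) on [0, 1/2); 3*t on [1/2, 1); log(t) on [1, 2)
treat the 3 regions marked off by 1/6, 2/3 separately and sum
segment 0 to 1/6 holds 2**(1/4)*3**(3/4)*t**(3/4)/2; add its integral
segment [1/6, 2/3) carries 3*sqrt(6)*sqrt(t)/2; integrate it
on [2/3, 8/3) integrate f = log(sqrt(6)*sqrt(t)/2) against the kernel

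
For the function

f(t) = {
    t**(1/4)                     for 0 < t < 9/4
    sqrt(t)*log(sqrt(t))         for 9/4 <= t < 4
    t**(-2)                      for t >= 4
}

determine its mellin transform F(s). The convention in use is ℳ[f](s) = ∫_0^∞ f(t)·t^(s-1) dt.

strip the power substitution: sqrt(t) on [0, 3/2); t*log(t) on [3/2, 2); t**(-4) on [2, ∞)
breakpoints 9/4, 4: one integral from each of the 3 segments
on [0, 9/4) integrate f = t**(1/4) against the kernel
between 9/4 and 4 the integrand is sqrt(t)*log(sqrt(t))·t^(s-1)
segment 4 to ∞ holds t**(-2); add its integral

(64*2**(4*s)*s*(2*s - 4)*(4*s + 1)*log(2) - 32*2**(4*s)*(2*s - 4)*(4*s + 1) + 32*2**(4*s)*(2*s - 4)*(4*s + 1)*log(2) - 2**(4*s)*(4*s + 1)*(4*s**2 + 4*s + 1) - 48*3**(2*s)*s*(2*s - 4)*(4*s + 1)*log(3) + 48*3**(2*s)*s*(2*s - 4)*(4*s + 1)*log(2) - 24*3**(2*s)*(2*s - 4)*(4*s + 1)*log(3) + 24*3**(2*s)*(2*s - 4)*(4*s + 1)*log(2) + 24*3**(2*s)*(2*s - 4)*(4*s + 1) + 16*3**(2*s)*sqrt(6)*(2*s - 4)*(4*s**2 + 4*s + 1))/(8*2**(2*s)*(2*s - 4)*(4*s + 1)*(4*s**2 + 4*s + 1))
  -1/4 < Re(s) < 2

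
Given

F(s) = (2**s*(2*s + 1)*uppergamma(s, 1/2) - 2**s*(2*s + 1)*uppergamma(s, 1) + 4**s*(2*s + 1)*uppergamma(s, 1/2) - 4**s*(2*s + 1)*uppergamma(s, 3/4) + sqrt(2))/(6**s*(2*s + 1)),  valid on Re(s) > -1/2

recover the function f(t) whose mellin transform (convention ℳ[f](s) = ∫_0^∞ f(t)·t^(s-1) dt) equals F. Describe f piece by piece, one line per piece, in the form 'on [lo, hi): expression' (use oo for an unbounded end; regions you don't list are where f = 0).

remove the common scale on t first: sqrt(t) on [0, 1/2); exp(-t) on [1/2, 1); exp(-t/2) on [1, 3/2)
split f at 1/6, 1/3: ℳ[f](s) collects 3 kernel integrals
between 0 and 1/6 the integrand is sqrt(3)*sqrt(t)·t^(s-1)
∫ exp(-3*t)·t^(s-1) over [1/6, 1/3)
piece [1/3, 1/2): integrate exp(-3*t/2) against the kernel

on [0, 1/6): sqrt(3)*sqrt(t)
on [1/6, 1/3): exp(-3*t)
on [1/3, 1/2): exp(-3*t/2)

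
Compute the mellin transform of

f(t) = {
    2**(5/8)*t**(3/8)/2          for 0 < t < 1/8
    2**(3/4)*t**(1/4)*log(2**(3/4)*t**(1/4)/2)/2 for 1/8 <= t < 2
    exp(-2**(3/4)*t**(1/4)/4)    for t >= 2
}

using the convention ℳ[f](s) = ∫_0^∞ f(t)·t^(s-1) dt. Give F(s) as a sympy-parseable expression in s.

2*(2*2**(8*s)*(8*s + 3)*(16*s**2 + 8*s + 1)*uppergamma(4*s, 1/2) - 2*2**(4*s)*(8*s + 3) + 4*s*(8*s + 3)*log(2) + 8*s + (8*s + 3)*log(2) + sqrt(2)*(16*s**2 + 8*s + 1) + 3)/(2**(3*s)*(8*s + 3)*(16*s**2 + 8*s + 1))
  Re(s) > -3/8

strip the common scale on t: t**(3/8) on [0, 1/16); t**(1/4)*log(t**(1/4)) on [1/16, 1); exp(-t**(1/4)/2) on [1, ∞)
back out the power substitution: t**(3/4) on [0, 1/4); sqrt(t)*log(sqrt(t)) on [1/4, 1); exp(-sqrt(t)/2) on [1, ∞)
remove the power substitution first: t**(3/2) on [0, 1/2); t*log(t) on [1/2, 1); exp(-t/2) on [1, ∞)
cuts at 1/8, 2: linearity sums the 3 kernel integrals
[0, 1/8) adds the kernel integral of 2**(5/8)*t**(3/8)/2
for t in [1/8, 2): the term is ∫ 2**(3/4)*t**(1/4)*log(2**(3/4)*t**(1/4)/2)/2·t^(s-1)
the [2, ∞) slice contributes ∫ exp(-2**(3/4)*t**(1/4)/4)·t^(s-1) dt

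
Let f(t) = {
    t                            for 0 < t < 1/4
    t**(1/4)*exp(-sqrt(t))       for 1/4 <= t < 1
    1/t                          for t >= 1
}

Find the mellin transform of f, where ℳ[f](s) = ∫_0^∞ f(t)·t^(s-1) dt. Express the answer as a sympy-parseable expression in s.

invert the power substitution to get t**2 on [0, 1/2); sqrt(t)*exp(-t) on [1/2, 1); t**(-2) on [1, ∞)
back out the shared t-power: t**(3/2) on [0, 1/2); exp(-t) on [1/2, 1); t**(-5/2) on [1, ∞)
cuts at 1/4, 1: linearity sums the 3 kernel integrals
segment [0, 1/4) carries t; integrate it
for t in [1/4, 1): the term is ∫ t**(1/4)*exp(-sqrt(t))·t^(s-1)
[1, ∞) adds the kernel integral of 1/t

(2*s**2*uppergamma(2*s + 1/2, 1/2) - 2*s**2*uppergamma(2*s + 1/2, 1) - s - 2*uppergamma(2*s + 1/2, 1/2) + 2*uppergamma(2*s + 1/2, 1) - 1 + s/(4*4**s) - 1/(4*4**s))/(s**2 - 1)
  -1 < Re(s) < 1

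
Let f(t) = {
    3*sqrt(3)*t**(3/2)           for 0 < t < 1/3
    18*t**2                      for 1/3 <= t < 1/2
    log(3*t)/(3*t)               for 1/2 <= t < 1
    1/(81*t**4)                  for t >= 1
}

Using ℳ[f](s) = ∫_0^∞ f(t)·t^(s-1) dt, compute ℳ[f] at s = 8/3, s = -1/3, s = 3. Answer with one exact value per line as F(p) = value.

F(8/3) = -299/2700 - 2**(1/3)*log(3)/20 - 11*3**(1/3)/1575 + 2**(1/3)*log(2)/20 + 843*2**(1/3)/5600 + log(3)/5
F(-1/3) = -12*3**(1/3)/35 - 2**(1/3)*log(2)/2 - log(3)/4 - 1037/5616 + 2**(1/3)*log(3)/2 + 123*2**(1/3)/40
F(3) = log(2)/24 + 271/4860 + log(3)/8

peel off the common scale on t: t**(3/2) on [0, 1); 2*t**2 on [1, 3/2); log(t)/t on [3/2, 3); …
slice at 1/3, 1/2, 1, transform all 4 pieces, and sum them
on [0, 1/3): add ∫ 3*sqrt(3)*t**(3/2)·t^(s-1) dt
piece [1/3, 1/2): integrate 18*t**2 against the kernel
[1/2, 1) adds the kernel integral of log(3*t)/(3*t)
for t in [1, ∞): the term is ∫ 1/(81*t**4)·t^(s-1)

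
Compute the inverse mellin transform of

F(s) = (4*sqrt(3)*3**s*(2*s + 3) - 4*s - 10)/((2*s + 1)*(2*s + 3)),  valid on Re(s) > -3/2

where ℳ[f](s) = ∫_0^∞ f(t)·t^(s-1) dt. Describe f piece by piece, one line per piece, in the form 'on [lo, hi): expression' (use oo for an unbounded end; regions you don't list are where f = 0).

on [0, 1): t**(3/2)
on [1, 3): 2*sqrt(t)

split f at 1: ℳ[f](s) collects 2 kernel integrals
[0, 1) adds the kernel integral of t**(3/2)
for t in [1, 3): the term is ∫ 2*sqrt(t)·t^(s-1)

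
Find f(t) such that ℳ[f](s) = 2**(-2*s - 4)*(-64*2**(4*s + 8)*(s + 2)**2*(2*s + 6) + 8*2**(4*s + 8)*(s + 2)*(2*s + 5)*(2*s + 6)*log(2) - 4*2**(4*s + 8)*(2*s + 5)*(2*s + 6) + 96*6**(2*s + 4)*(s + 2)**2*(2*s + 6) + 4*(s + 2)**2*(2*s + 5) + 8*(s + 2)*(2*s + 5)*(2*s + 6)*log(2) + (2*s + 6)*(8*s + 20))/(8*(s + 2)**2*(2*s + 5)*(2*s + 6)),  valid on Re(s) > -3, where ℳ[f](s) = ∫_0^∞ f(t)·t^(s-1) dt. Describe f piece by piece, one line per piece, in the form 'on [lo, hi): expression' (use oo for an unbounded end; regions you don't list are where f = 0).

invert the shared t-power to get t on [0, 1/4); log(sqrt(t)) on [1/4, 4); 2*sqrt(t) on [4, 9)
reversing the power substitution: t**2 on [0, 1/2); log(t) on [1/2, 2); 2*t on [2, 3)
integrate the 3 segments split at 1/4, 4, then add the results
the [0, 1/4) slice contributes ∫ t**3·t^(s-1) dt
piece [1/4, 4): integrate t**2*log(sqrt(t)) against the kernel
segment [4, 9) carries 2*t**(5/2); integrate it

on [0, 1/4): t**3
on [1/4, 4): t**2*log(sqrt(t))
on [4, 9): 2*t**(5/2)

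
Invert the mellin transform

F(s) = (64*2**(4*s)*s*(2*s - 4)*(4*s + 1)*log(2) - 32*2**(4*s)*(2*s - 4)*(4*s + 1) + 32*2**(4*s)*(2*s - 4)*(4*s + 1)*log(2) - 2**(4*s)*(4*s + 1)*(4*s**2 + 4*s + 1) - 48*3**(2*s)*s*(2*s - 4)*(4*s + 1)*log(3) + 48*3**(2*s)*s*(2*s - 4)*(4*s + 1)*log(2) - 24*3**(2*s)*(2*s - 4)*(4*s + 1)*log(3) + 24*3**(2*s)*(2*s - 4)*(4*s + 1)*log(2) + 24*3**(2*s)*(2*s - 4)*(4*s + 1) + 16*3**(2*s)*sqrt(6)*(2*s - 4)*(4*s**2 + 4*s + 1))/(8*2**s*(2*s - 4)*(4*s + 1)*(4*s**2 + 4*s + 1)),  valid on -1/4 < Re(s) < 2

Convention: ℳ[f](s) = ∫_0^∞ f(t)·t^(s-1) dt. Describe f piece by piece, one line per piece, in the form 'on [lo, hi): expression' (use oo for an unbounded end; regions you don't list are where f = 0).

on [0, 9/2): 2**(3/4)*t**(1/4)/2
on [9/2, 8): sqrt(2)*sqrt(t)*log(sqrt(2)*sqrt(t)/2)/2
on [8, oo): 4/t**2

undo the common scale on t: sqrt(2)*t**(1/4)/2 on [0, 9); sqrt(t)*log(sqrt(t)/2)/2 on [9, 16); 16/t**2 on [16, ∞)
undo the power substitution: sqrt(2)*sqrt(t)/2 on [0, 3); t*log(t/2)/2 on [3, 4); 16/t**4 on [4, ∞)
the common scale on t comes off first: sqrt(t) on [0, 3/2); t*log(t) on [3/2, 2); t**(-4) on [2, ∞)
slice at 9/2, 8, transform all 3 pieces, and sum them
∫ 2**(3/4)*t**(1/4)/2·t^(s-1) over [0, 9/2)
[9/2, 8) adds the kernel integral of sqrt(2)*sqrt(t)*log(sqrt(2)*sqrt(t)/2)/2
on [8, ∞): add ∫ 4/t**2·t^(s-1) dt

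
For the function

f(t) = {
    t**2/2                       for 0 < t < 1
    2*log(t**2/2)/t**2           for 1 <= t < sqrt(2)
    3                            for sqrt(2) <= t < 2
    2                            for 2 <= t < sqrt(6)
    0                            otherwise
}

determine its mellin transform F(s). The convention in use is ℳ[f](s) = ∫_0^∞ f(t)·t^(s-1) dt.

remove the power substitution first: t/2 on [0, 1); 2*log(t/2)/t on [1, 2); 3 on [2, 4); …
reversing the common scale on t: t on [0, 1/2); log(t)/t on [1/2, 1); 3 on [1, 2); …
integrate the 4 segments split at 1, sqrt(2), 2, then add the results
the [0, 1) slice contributes ∫ t**2/2·t^(s-1) dt
over [1, sqrt(2)), the kernel integral of 2*log(t**2/2)/t**2 enters the sum
piece [sqrt(2), 2): integrate 3 against the kernel
on [2, sqrt(6)): add ∫ 2·t^(s-1) dt

(-4*2**(s/2)*s*(s + 2) - 6*2**(s/2)*(s + 2)*(s**2 - 4*s + 4) + 2*2**s*(s + 2)*(s**2 - 4*s + 4) + 4*6**(s/2)*(s + 2)*(s**2 - 4*s + 4) + 4*s**2*(s + 2)*log(2) - 8*s*(s + 2)*log(2) + 8*s*(s + 2) + s*(s**2 - 4*s + 4))/(2*s*(s + 2)*(s**2 - 4*s + 4))
  Re(s) > -2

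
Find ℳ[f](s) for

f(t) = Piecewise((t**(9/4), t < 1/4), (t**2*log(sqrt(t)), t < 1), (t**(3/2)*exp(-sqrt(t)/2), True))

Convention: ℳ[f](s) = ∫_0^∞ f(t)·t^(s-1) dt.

invert the power substitution to get t**(9/2) on [0, 1/2); t**4*log(t) on [1/2, 1); t**3*exp(-t/2) on [1, ∞)
the shared t-power comes off first: t**(5/2) on [0, 1/2); t**2*log(t) on [1/2, 1); t*exp(-t/2) on [1, ∞)
the shared t-power comes off first: t**(3/2) on [0, 1/2); t*log(t) on [1/2, 1); exp(-t/2) on [1, ∞)
linearity at 1/4, 1 turns ℳ[f](s) into 3 summed integrals
over [0, 1/4), the kernel integral of t**(9/4) enters the sum
[1/4, 1) adds the kernel integral of t**2*log(sqrt(t))
over [1, ∞), the kernel integral of t**(3/2)*exp(-sqrt(t)/2) enters the sum

(128*2**(4*s)*(4*s + 9)*(4*s + (2*s + 3)**2 + 7)*uppergamma(2*s + 3, 1/2) - 16*2**(2*s)*(4*s + 9) + 4*s + (2*s + 3)*(4*s + 9)*log(2) + (4*s + 9)*log(2) + sqrt(2)*(4*s + (2*s + 3)**2 + 7) + 9)/(8*2**(2*s)*(4*s + 9)*(4*s + (2*s + 3)**2 + 7))
  Re(s) > -9/4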